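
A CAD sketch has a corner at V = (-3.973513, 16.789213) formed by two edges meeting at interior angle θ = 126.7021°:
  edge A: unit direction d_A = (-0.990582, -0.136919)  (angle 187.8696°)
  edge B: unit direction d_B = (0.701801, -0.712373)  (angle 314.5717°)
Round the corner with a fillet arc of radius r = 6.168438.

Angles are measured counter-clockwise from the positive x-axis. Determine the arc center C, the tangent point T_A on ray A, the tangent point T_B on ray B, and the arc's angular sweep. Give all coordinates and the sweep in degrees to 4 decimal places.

center=(-6.1953,10.2550) T_A=(-7.0399,16.3654) T_B=(-1.8011,14.5841) sweep=53.2979

bisector direction at 251.2207° = (-0.321924,-0.946765)
center distance |VC| = r/sin(θ/2) = 6.168438/sin(63.3511°) = 6.901584
C = V + |VC|·bis = (-6.1953,10.2550)
T_A = V + ((C−V)·d_A)·d_A = V + 3.0955·d_A = (-7.0399,16.3654)
T_B = V + ((C−V)·d_B)·d_B = V + 3.0955·d_B = (-1.8011,14.5841)
sweep = 180° − θ = 53.2979°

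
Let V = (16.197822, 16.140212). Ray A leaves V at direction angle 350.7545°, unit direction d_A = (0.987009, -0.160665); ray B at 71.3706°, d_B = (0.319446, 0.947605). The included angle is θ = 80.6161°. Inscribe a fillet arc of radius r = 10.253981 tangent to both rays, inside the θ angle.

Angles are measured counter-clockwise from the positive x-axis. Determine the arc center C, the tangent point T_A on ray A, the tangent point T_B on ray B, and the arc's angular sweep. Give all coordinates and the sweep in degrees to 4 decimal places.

center=(29.7759,24.3189) T_A=(28.1284,14.1982) T_B=(20.0592,27.5945) sweep=99.3839

bisector direction at 31.0625° = (0.856605,0.515974)
center distance |VC| = r/sin(θ/2) = 10.253981/sin(40.3081°) = 15.851028
C = V + |VC|·bis = (29.7759,24.3189)
T_A = V + ((C−V)·d_A)·d_A = V + 12.0876·d_A = (28.1284,14.1982)
T_B = V + ((C−V)·d_B)·d_B = V + 12.0876·d_B = (20.0592,27.5945)
sweep = 180° − θ = 99.3839°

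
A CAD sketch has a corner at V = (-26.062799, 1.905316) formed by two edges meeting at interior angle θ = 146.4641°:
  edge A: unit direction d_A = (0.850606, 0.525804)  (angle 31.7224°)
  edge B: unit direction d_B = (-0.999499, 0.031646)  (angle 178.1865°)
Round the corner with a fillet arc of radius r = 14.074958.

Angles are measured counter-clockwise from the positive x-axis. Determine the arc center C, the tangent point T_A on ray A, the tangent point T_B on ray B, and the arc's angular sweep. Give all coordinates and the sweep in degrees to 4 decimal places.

center=(-29.8561,16.1074) T_A=(-22.4555,4.1352) T_B=(-30.3016,2.0395) sweep=33.5359

bisector direction at 104.9544° = (-0.258051,0.966131)
center distance |VC| = r/sin(θ/2) = 14.074958/sin(73.2321°) = 14.699986
C = V + |VC|·bis = (-29.8561,16.1074)
T_A = V + ((C−V)·d_A)·d_A = V + 4.2409·d_A = (-22.4555,4.1352)
T_B = V + ((C−V)·d_B)·d_B = V + 4.2409·d_B = (-30.3016,2.0395)
sweep = 180° − θ = 33.5359°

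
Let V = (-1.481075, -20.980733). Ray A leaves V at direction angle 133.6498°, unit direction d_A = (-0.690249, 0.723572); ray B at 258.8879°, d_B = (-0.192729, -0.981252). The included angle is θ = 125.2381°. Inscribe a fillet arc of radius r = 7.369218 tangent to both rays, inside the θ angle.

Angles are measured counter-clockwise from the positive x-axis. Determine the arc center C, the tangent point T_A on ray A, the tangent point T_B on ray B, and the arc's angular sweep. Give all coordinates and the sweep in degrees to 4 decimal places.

center=(-9.4477,-23.3056) T_A=(-4.1156,-18.2191) T_B=(-2.2167,-24.7259) sweep=54.7619

bisector direction at 196.2689° = (-0.959958,-0.280145)
center distance |VC| = r/sin(θ/2) = 7.369218/sin(62.6191°) = 8.298965
C = V + |VC|·bis = (-9.4477,-23.3056)
T_A = V + ((C−V)·d_A)·d_A = V + 3.8167·d_A = (-4.1156,-18.2191)
T_B = V + ((C−V)·d_B)·d_B = V + 3.8167·d_B = (-2.2167,-24.7259)
sweep = 180° − θ = 54.7619°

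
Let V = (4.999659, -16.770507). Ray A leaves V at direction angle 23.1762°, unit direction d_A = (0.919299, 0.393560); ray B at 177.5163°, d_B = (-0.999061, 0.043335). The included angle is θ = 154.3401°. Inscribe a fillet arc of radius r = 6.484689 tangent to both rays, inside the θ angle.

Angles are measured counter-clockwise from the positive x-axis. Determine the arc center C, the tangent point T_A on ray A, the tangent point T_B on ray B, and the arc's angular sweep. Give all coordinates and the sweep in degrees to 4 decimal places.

center=(3.8052,-10.2279) T_A=(6.3573,-16.1893) T_B=(3.5242,-16.7065) sweep=25.6599

bisector direction at 100.3462° = (-0.179596,0.983740)
center distance |VC| = r/sin(θ/2) = 6.484689/sin(77.1701°) = 6.650735
C = V + |VC|·bis = (3.8052,-10.2279)
T_A = V + ((C−V)·d_A)·d_A = V + 1.4769·d_A = (6.3573,-16.1893)
T_B = V + ((C−V)·d_B)·d_B = V + 1.4769·d_B = (3.5242,-16.7065)
sweep = 180° − θ = 25.6599°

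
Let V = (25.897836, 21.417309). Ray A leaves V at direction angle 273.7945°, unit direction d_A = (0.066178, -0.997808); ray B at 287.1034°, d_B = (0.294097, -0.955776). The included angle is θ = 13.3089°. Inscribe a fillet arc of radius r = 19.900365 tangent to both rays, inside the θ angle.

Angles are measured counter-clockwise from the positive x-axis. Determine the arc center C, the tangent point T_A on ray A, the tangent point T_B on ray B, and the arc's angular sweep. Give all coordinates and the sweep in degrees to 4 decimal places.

center=(57.0428,-147.4657) T_A=(37.1861,-148.7827) T_B=(76.0631,-141.6131) sweep=166.6911

bisector direction at 280.4490° = (0.181359,-0.983417)
center distance |VC| = r/sin(θ/2) = 19.900365/sin(6.6544°) = 171.730847
C = V + |VC|·bis = (57.0428,-147.4657)
T_A = V + ((C−V)·d_A)·d_A = V + 170.5739·d_A = (37.1861,-148.7827)
T_B = V + ((C−V)·d_B)·d_B = V + 170.5739·d_B = (76.0631,-141.6131)
sweep = 180° − θ = 166.6911°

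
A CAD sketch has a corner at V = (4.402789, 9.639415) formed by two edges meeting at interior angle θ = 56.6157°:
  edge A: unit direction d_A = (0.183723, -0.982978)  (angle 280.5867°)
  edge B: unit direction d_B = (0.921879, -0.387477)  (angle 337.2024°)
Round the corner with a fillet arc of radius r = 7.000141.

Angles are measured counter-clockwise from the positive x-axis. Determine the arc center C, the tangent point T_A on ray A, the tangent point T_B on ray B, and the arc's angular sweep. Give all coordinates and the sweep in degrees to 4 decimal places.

bisector direction at 308.8946° = (0.627889,-0.778303)
center distance |VC| = r/sin(θ/2) = 7.000141/sin(28.3078°) = 14.761726
C = V + |VC|·bis = (13.6715,-1.8497)
T_A = V + ((C−V)·d_A)·d_A = V + 12.9964·d_A = (6.7905,-3.1358)
T_B = V + ((C−V)·d_B)·d_B = V + 12.9964·d_B = (16.3839,4.6036)
sweep = 180° − θ = 123.3843°

center=(13.6715,-1.8497) T_A=(6.7905,-3.1358) T_B=(16.3839,4.6036) sweep=123.3843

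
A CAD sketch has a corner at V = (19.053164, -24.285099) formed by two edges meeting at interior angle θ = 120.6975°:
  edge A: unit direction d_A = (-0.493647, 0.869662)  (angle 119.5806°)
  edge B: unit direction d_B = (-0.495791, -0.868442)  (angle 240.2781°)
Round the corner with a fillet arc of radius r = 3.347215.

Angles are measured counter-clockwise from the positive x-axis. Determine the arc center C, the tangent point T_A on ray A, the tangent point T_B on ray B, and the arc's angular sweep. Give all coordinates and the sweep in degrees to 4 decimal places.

center=(15.2016,-24.2803) T_A=(18.1125,-22.6280) T_B=(18.1085,-25.9399) sweep=59.3025

bisector direction at 179.9293° = (-0.999999,0.001233)
center distance |VC| = r/sin(θ/2) = 3.347215/sin(60.3488°) = 3.851567
C = V + |VC|·bis = (15.2016,-24.2803)
T_A = V + ((C−V)·d_A)·d_A = V + 1.9054·d_A = (18.1125,-22.6280)
T_B = V + ((C−V)·d_B)·d_B = V + 1.9054·d_B = (18.1085,-25.9399)
sweep = 180° − θ = 59.3025°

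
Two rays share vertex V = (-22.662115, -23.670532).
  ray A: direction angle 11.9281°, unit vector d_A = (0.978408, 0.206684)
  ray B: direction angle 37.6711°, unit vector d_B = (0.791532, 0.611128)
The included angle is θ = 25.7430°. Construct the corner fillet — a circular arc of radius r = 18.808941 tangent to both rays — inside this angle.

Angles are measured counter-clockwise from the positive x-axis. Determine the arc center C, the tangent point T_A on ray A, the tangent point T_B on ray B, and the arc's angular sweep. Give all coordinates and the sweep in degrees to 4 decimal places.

bisector direction at 24.7996° = (0.907780,0.419446)
center distance |VC| = r/sin(θ/2) = 18.808941/sin(12.8715°) = 84.433920
C = V + |VC|·bis = (53.9853,11.7449)
T_A = V + ((C−V)·d_A)·d_A = V + 82.3123·d_A = (57.8729,-6.6579)
T_B = V + ((C−V)·d_B)·d_B = V + 82.3123·d_B = (42.4907,26.6328)
sweep = 180° − θ = 154.2570°

center=(53.9853,11.7449) T_A=(57.8729,-6.6579) T_B=(42.4907,26.6328) sweep=154.2570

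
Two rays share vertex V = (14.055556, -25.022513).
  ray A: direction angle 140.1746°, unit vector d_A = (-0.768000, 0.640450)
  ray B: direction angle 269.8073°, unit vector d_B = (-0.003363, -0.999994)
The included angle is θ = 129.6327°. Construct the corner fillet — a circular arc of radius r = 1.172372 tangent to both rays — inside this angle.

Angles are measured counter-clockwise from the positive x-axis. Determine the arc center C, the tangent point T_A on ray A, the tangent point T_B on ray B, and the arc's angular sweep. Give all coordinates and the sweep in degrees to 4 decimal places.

center=(12.8813,-25.5698) T_A=(13.6322,-24.6695) T_B=(14.0537,-25.5738) sweep=50.3673

bisector direction at 204.9910° = (-0.906375,-0.422475)
center distance |VC| = r/sin(θ/2) = 1.172372/sin(64.8163°) = 1.295512
C = V + |VC|·bis = (12.8813,-25.5698)
T_A = V + ((C−V)·d_A)·d_A = V + 0.5513·d_A = (13.6322,-24.6695)
T_B = V + ((C−V)·d_B)·d_B = V + 0.5513·d_B = (14.0537,-25.5738)
sweep = 180° − θ = 50.3673°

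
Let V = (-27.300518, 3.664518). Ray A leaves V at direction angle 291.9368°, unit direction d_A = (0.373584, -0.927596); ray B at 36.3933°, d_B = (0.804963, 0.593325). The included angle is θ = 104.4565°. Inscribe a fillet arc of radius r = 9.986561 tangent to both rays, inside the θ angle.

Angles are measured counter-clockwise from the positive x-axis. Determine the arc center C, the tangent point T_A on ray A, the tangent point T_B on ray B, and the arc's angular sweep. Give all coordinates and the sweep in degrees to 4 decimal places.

center=(-15.1460,0.2171) T_A=(-24.4095,-3.5137) T_B=(-21.0713,8.2560) sweep=75.5435

bisector direction at 344.1651° = (0.962052,-0.272867)
center distance |VC| = r/sin(θ/2) = 9.986561/sin(52.2283°) = 12.633906
C = V + |VC|·bis = (-15.1460,0.2171)
T_A = V + ((C−V)·d_A)·d_A = V + 7.7385·d_A = (-24.4095,-3.5137)
T_B = V + ((C−V)·d_B)·d_B = V + 7.7385·d_B = (-21.0713,8.2560)
sweep = 180° − θ = 75.5435°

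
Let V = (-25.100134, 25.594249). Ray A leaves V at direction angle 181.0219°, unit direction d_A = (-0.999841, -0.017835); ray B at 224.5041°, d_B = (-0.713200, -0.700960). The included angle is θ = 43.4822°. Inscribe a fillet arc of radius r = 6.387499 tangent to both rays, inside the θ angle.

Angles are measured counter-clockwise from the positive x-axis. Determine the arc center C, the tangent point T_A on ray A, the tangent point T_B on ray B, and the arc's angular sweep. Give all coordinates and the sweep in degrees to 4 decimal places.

center=(-41.0013,18.9221) T_A=(-41.1152,25.3086) T_B=(-36.5239,14.3665) sweep=136.5178

bisector direction at 202.7630° = (-0.922113,-0.386920)
center distance |VC| = r/sin(θ/2) = 6.387499/sin(21.7411°) = 17.244255
C = V + |VC|·bis = (-41.0013,18.9221)
T_A = V + ((C−V)·d_A)·d_A = V + 16.0176·d_A = (-41.1152,25.3086)
T_B = V + ((C−V)·d_B)·d_B = V + 16.0176·d_B = (-36.5239,14.3665)
sweep = 180° − θ = 136.5178°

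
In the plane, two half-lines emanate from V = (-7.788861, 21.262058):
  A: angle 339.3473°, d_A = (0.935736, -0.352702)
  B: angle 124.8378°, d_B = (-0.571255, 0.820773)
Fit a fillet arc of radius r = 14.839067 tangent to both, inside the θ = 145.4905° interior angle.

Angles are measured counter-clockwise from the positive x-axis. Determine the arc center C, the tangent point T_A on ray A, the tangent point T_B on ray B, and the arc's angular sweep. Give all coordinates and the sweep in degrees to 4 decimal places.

center=(1.7577,33.5219) T_A=(-3.4761,19.6365) T_B=(-10.4218,25.0450) sweep=34.5095

bisector direction at 52.0926° = (0.614388,0.789004)
center distance |VC| = r/sin(θ/2) = 14.839067/sin(72.7452°) = 15.538366
C = V + |VC|·bis = (1.7577,33.5219)
T_A = V + ((C−V)·d_A)·d_A = V + 4.6090·d_A = (-3.4761,19.6365)
T_B = V + ((C−V)·d_B)·d_B = V + 4.6090·d_B = (-10.4218,25.0450)
sweep = 180° − θ = 34.5095°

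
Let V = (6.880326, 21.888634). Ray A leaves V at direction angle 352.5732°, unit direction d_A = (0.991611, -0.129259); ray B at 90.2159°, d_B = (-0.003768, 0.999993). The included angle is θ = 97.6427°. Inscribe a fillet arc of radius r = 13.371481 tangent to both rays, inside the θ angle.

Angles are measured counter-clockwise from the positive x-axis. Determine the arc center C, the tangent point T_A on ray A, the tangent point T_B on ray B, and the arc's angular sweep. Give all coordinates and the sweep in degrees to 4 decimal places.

center=(20.2076,33.6360) T_A=(18.4792,20.3767) T_B=(6.8362,33.5856) sweep=82.3573

bisector direction at 41.3945° = (0.750174,0.661241)
center distance |VC| = r/sin(θ/2) = 13.371481/sin(48.8214°) = 17.765625
C = V + |VC|·bis = (20.2076,33.6360)
T_A = V + ((C−V)·d_A)·d_A = V + 11.6970·d_A = (18.4792,20.3767)
T_B = V + ((C−V)·d_B)·d_B = V + 11.6970·d_B = (6.8362,33.5856)
sweep = 180° − θ = 82.3573°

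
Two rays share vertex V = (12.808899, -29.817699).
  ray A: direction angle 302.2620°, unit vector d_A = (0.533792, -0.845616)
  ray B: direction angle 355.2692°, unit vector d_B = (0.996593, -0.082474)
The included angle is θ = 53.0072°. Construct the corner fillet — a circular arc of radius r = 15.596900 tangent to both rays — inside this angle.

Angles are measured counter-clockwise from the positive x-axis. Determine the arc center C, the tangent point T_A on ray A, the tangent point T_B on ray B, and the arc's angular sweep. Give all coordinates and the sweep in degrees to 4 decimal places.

center=(42.6936,-47.9411) T_A=(29.5046,-56.2666) T_B=(43.9800,-32.3973) sweep=126.9928

bisector direction at 328.7656° = (0.855053,-0.518540)
center distance |VC| = r/sin(θ/2) = 15.596900/sin(26.5036°) = 34.950720
C = V + |VC|·bis = (42.6936,-47.9411)
T_A = V + ((C−V)·d_A)·d_A = V + 31.2776·d_A = (29.5046,-56.2666)
T_B = V + ((C−V)·d_B)·d_B = V + 31.2776·d_B = (43.9800,-32.3973)
sweep = 180° − θ = 126.9928°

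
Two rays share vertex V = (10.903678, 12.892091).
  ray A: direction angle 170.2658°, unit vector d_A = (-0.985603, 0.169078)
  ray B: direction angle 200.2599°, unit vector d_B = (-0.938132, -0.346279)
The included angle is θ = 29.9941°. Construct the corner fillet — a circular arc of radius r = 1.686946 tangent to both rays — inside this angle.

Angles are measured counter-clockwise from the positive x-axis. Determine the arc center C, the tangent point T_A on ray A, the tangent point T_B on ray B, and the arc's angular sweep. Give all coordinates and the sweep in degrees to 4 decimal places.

center=(4.4120,12.2941) T_A=(4.6973,13.9568) T_B=(4.9962,10.7115) sweep=150.0059

bisector direction at 185.2629° = (-0.995784,-0.091725)
center distance |VC| = r/sin(θ/2) = 1.686946/sin(14.9970°) = 6.519112
C = V + |VC|·bis = (4.4120,12.2941)
T_A = V + ((C−V)·d_A)·d_A = V + 6.2971·d_A = (4.6973,13.9568)
T_B = V + ((C−V)·d_B)·d_B = V + 6.2971·d_B = (4.9962,10.7115)
sweep = 180° − θ = 150.0059°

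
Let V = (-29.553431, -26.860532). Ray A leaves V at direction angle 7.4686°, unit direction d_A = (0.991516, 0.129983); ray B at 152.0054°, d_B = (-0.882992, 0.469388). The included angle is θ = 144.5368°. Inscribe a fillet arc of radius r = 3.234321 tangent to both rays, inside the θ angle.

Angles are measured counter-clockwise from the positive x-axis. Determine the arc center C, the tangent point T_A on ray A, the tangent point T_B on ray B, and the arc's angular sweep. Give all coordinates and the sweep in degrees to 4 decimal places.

center=(-28.9484,-23.5192) T_A=(-28.5280,-26.7261) T_B=(-30.4666,-26.3751) sweep=35.4632

bisector direction at 79.7370° = (0.178167,0.984000)
center distance |VC| = r/sin(θ/2) = 3.234321/sin(72.2684°) = 3.395635
C = V + |VC|·bis = (-28.9484,-23.5192)
T_A = V + ((C−V)·d_A)·d_A = V + 1.0342·d_A = (-28.5280,-26.7261)
T_B = V + ((C−V)·d_B)·d_B = V + 1.0342·d_B = (-30.4666,-26.3751)
sweep = 180° − θ = 35.4632°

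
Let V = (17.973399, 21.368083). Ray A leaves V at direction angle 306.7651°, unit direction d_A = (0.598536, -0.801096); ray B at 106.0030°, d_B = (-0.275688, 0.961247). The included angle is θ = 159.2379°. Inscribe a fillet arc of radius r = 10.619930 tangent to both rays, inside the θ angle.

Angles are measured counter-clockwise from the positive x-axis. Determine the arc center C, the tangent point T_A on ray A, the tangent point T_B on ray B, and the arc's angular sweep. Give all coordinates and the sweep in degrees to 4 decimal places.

bisector direction at 26.3841° = (0.895836,0.444386)
center distance |VC| = r/sin(θ/2) = 10.619930/sin(79.6189°) = 10.796659
C = V + |VC|·bis = (27.6454,26.1660)
T_A = V + ((C−V)·d_A)·d_A = V + 1.9455·d_A = (19.1378,19.8096)
T_B = V + ((C−V)·d_B)·d_B = V + 1.9455·d_B = (17.4371,23.2382)
sweep = 180° − θ = 20.7621°

center=(27.6454,26.1660) T_A=(19.1378,19.8096) T_B=(17.4371,23.2382) sweep=20.7621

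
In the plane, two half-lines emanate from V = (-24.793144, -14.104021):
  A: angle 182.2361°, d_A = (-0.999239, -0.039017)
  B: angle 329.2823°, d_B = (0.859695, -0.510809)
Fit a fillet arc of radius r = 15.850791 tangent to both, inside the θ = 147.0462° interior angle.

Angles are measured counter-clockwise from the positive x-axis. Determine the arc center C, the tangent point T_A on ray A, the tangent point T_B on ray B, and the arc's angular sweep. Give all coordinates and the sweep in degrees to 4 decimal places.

center=(-28.8594,-30.1257) T_A=(-29.4778,-14.2869) T_B=(-20.7627,-16.4988) sweep=32.9538

bisector direction at 255.7592° = (-0.245998,-0.969270)
center distance |VC| = r/sin(θ/2) = 15.850791/sin(73.5231°) = 16.529593
C = V + |VC|·bis = (-28.8594,-30.1257)
T_A = V + ((C−V)·d_A)·d_A = V + 4.6883·d_A = (-29.4778,-14.2869)
T_B = V + ((C−V)·d_B)·d_B = V + 4.6883·d_B = (-20.7627,-16.4988)
sweep = 180° − θ = 32.9538°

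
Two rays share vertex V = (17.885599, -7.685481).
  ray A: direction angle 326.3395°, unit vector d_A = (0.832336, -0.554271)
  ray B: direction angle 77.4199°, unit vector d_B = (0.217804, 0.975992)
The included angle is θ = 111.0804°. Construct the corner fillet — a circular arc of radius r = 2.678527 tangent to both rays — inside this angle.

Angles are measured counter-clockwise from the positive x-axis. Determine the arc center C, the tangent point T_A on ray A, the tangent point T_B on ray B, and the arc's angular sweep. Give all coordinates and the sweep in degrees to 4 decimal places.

center=(20.9002,-6.4749) T_A=(19.4155,-8.7043) T_B=(18.2860,-5.8915) sweep=68.9196

bisector direction at 21.8797° = (0.927968,0.372659)
center distance |VC| = r/sin(θ/2) = 2.678527/sin(55.5402°) = 3.248576
C = V + |VC|·bis = (20.9002,-6.4749)
T_A = V + ((C−V)·d_A)·d_A = V + 1.8381·d_A = (19.4155,-8.7043)
T_B = V + ((C−V)·d_B)·d_B = V + 1.8381·d_B = (18.2860,-5.8915)
sweep = 180° − θ = 68.9196°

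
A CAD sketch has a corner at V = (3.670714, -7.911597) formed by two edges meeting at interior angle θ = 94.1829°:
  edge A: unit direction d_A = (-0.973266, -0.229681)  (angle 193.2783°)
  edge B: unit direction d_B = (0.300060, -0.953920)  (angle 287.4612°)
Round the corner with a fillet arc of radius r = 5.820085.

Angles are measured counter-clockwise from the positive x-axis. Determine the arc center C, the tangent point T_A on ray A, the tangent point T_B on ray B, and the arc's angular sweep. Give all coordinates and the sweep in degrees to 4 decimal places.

bisector direction at 240.3698° = (-0.494401,-0.869234)
center distance |VC| = r/sin(θ/2) = 5.820085/sin(47.0915°) = 7.946145
C = V + |VC|·bis = (-0.2579,-14.8187)
T_A = V + ((C−V)·d_A)·d_A = V + 5.4100·d_A = (-1.5946,-9.1542)
T_B = V + ((C−V)·d_B)·d_B = V + 5.4100·d_B = (5.2940,-13.0723)
sweep = 180° − θ = 85.8171°

center=(-0.2579,-14.8187) T_A=(-1.5946,-9.1542) T_B=(5.2940,-13.0723) sweep=85.8171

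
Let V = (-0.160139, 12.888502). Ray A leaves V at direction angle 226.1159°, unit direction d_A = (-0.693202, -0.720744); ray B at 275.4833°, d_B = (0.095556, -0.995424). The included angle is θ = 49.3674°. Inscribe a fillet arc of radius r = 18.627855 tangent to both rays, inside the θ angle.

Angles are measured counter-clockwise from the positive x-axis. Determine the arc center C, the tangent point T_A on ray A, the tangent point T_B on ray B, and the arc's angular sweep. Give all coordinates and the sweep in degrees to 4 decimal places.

center=(-14.8299,-29.2363) T_A=(-28.2558,-16.3234) T_B=(3.7128,-27.4563) sweep=130.6326

bisector direction at 250.7996° = (-0.328873,-0.944374)
center distance |VC| = r/sin(θ/2) = 18.627855/sin(24.6837°) = 44.606014
C = V + |VC|·bis = (-14.8299,-29.2363)
T_A = V + ((C−V)·d_A)·d_A = V + 40.5302·d_A = (-28.2558,-16.3234)
T_B = V + ((C−V)·d_B)·d_B = V + 40.5302·d_B = (3.7128,-27.4563)
sweep = 180° − θ = 130.6326°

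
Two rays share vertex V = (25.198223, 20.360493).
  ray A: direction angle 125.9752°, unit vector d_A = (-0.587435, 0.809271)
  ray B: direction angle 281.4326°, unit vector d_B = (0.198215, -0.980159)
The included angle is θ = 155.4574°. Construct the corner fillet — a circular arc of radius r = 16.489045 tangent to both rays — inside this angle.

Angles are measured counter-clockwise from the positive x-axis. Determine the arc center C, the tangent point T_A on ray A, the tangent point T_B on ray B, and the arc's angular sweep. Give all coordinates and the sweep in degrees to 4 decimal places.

bisector direction at 203.7039° = (-0.915635,-0.402010)
center distance |VC| = r/sin(θ/2) = 16.489045/sin(77.7287°) = 16.874593
C = V + |VC|·bis = (9.7473,13.5767)
T_A = V + ((C−V)·d_A)·d_A = V + 3.5865·d_A = (23.0914,23.2630)
T_B = V + ((C−V)·d_B)·d_B = V + 3.5865·d_B = (25.9091,16.8451)
sweep = 180° − θ = 24.5426°

center=(9.7473,13.5767) T_A=(23.0914,23.2630) T_B=(25.9091,16.8451) sweep=24.5426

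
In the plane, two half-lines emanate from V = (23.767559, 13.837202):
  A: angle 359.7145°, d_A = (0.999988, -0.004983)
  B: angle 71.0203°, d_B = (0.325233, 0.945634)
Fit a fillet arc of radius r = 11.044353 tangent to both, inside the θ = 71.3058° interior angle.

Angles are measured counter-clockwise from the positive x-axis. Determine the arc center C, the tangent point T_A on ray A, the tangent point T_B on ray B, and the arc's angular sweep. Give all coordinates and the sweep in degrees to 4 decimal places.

bisector direction at 35.3674° = (0.815457,0.578817)
center distance |VC| = r/sin(θ/2) = 11.044353/sin(35.6529°) = 18.948115
C = V + |VC|·bis = (39.2189,24.8047)
T_A = V + ((C−V)·d_A)·d_A = V + 15.3965·d_A = (39.1639,13.7605)
T_B = V + ((C−V)·d_B)·d_B = V + 15.3965·d_B = (28.7750,28.3967)
sweep = 180° − θ = 108.6942°

center=(39.2189,24.8047) T_A=(39.1639,13.7605) T_B=(28.7750,28.3967) sweep=108.6942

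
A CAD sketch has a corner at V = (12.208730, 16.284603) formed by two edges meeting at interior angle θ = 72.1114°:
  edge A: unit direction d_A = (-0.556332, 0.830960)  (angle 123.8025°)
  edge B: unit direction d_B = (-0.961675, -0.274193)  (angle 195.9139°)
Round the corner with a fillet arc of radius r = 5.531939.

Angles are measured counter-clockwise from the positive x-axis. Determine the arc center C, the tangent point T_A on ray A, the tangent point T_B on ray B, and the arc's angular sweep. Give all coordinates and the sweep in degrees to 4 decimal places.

center=(3.3846,19.5211) T_A=(7.9814,22.5987) T_B=(4.9014,14.2011) sweep=107.8886

bisector direction at 159.8582° = (-0.938843,0.344345)
center distance |VC| = r/sin(θ/2) = 5.531939/sin(36.0557°) = 9.398925
C = V + |VC|·bis = (3.3846,19.5211)
T_A = V + ((C−V)·d_A)·d_A = V + 7.5985·d_A = (7.9814,22.5987)
T_B = V + ((C−V)·d_B)·d_B = V + 7.5985·d_B = (4.9014,14.2011)
sweep = 180° − θ = 107.8886°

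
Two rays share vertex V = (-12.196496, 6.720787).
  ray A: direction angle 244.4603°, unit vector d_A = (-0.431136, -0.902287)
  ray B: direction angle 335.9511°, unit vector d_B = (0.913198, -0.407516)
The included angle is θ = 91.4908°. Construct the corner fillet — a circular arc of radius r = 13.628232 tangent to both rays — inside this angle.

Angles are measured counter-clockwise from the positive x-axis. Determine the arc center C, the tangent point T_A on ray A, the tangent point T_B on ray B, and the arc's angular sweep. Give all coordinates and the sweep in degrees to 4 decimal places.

bisector direction at 290.2057° = (0.345392,-0.938459)
center distance |VC| = r/sin(θ/2) = 13.628232/sin(45.7454°) = 19.027308
C = V + |VC|·bis = (-5.6246,-11.1356)
T_A = V + ((C−V)·d_A)·d_A = V + 13.2782·d_A = (-17.9212,-5.2599)
T_B = V + ((C−V)·d_B)·d_B = V + 13.2782·d_B = (-0.0709,1.3097)
sweep = 180° − θ = 88.5092°

center=(-5.6246,-11.1356) T_A=(-17.9212,-5.2599) T_B=(-0.0709,1.3097) sweep=88.5092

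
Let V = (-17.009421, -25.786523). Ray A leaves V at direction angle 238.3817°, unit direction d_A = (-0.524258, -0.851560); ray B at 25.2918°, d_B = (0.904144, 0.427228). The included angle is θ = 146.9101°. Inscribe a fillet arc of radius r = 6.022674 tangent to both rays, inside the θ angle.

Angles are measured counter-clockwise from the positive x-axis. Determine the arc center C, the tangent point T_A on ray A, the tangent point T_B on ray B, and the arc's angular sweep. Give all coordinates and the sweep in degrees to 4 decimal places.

bisector direction at 311.8367° = (0.667010,-0.745048)
center distance |VC| = r/sin(θ/2) = 6.022674/sin(73.4550°) = 6.282803
C = V + |VC|·bis = (-12.8187,-30.4675)
T_A = V + ((C−V)·d_A)·d_A = V + 1.7891·d_A = (-17.9474,-27.3101)
T_B = V + ((C−V)·d_B)·d_B = V + 1.7891·d_B = (-15.3918,-25.0222)
sweep = 180° − θ = 33.0899°

center=(-12.8187,-30.4675) T_A=(-17.9474,-27.3101) T_B=(-15.3918,-25.0222) sweep=33.0899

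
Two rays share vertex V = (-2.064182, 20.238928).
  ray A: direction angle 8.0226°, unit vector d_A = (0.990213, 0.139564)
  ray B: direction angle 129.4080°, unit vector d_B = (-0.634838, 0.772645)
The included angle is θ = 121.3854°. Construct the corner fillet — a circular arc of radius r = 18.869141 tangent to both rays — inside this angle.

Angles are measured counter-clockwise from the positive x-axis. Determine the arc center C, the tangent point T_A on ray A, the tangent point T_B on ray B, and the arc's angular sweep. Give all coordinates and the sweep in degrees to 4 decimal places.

bisector direction at 68.7153° = (0.363002,0.931788)
center distance |VC| = r/sin(θ/2) = 18.869141/sin(60.6927°) = 21.638752
C = V + |VC|·bis = (5.7907,40.4017)
T_A = V + ((C−V)·d_A)·d_A = V + 10.5920·d_A = (8.4242,21.7172)
T_B = V + ((C−V)·d_B)·d_B = V + 10.5920·d_B = (-8.7884,28.4228)
sweep = 180° − θ = 58.6146°

center=(5.7907,40.4017) T_A=(8.4242,21.7172) T_B=(-8.7884,28.4228) sweep=58.6146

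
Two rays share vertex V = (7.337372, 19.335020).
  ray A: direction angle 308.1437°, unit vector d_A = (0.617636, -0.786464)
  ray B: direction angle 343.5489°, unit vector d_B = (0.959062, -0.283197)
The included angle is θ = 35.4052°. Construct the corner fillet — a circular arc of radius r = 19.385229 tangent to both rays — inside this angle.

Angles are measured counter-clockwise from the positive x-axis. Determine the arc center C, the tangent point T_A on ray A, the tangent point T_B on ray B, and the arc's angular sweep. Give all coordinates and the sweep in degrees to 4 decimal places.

center=(60.0937,-16.4559) T_A=(44.8479,-28.4289) T_B=(65.5835,2.1358) sweep=144.5948

bisector direction at 325.8463° = (0.827535,-0.561415)
center distance |VC| = r/sin(θ/2) = 19.385229/sin(17.7026°) = 63.751202
C = V + |VC|·bis = (60.0937,-16.4559)
T_A = V + ((C−V)·d_A)·d_A = V + 60.7324·d_A = (44.8479,-28.4289)
T_B = V + ((C−V)·d_B)·d_B = V + 60.7324·d_B = (65.5835,2.1358)
sweep = 180° − θ = 144.5948°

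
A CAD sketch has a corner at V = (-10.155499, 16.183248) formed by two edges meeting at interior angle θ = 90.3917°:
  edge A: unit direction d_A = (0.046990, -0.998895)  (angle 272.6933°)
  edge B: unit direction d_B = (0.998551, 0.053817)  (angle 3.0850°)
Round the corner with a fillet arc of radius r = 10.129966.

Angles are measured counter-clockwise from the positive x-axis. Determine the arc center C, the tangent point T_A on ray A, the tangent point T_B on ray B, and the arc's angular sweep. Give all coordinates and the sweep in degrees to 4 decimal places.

center=(0.4360,6.6094) T_A=(-9.6827,6.1334) T_B=(-0.1091,16.7247) sweep=89.6083

bisector direction at 317.8892° = (0.741849,-0.670567)
center distance |VC| = r/sin(θ/2) = 10.129966/sin(45.1959°) = 14.277216
C = V + |VC|·bis = (0.4360,6.6094)
T_A = V + ((C−V)·d_A)·d_A = V + 10.0609·d_A = (-9.6827,6.1334)
T_B = V + ((C−V)·d_B)·d_B = V + 10.0609·d_B = (-0.1091,16.7247)
sweep = 180° − θ = 89.6083°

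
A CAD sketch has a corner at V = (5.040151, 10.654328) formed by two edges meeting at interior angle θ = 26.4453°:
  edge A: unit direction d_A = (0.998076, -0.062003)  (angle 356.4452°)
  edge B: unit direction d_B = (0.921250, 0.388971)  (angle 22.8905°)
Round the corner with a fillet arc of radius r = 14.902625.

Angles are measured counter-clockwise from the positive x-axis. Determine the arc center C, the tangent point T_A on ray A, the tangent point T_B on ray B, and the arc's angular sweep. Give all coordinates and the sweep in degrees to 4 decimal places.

center=(69.2670,21.5957) T_A=(68.3430,6.7218) T_B=(63.4703,35.3248) sweep=153.5547

bisector direction at 9.6678° = (0.985798,0.167936)
center distance |VC| = r/sin(θ/2) = 14.902625/sin(13.2226°) = 65.152153
C = V + |VC|·bis = (69.2670,21.5957)
T_A = V + ((C−V)·d_A)·d_A = V + 63.4249·d_A = (68.3430,6.7218)
T_B = V + ((C−V)·d_B)·d_B = V + 63.4249·d_B = (63.4703,35.3248)
sweep = 180° − θ = 153.5547°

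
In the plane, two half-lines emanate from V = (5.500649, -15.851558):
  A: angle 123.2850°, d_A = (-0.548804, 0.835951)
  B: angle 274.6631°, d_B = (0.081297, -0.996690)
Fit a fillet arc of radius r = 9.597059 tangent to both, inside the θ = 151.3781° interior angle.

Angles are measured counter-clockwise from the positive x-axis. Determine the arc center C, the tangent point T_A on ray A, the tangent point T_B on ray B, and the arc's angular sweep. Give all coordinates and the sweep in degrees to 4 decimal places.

center=(-3.8656,-19.0719) T_A=(4.1571,-13.8050) T_B=(5.6997,-18.2917) sweep=28.6219

bisector direction at 198.9740° = (-0.945666,-0.325140)
center distance |VC| = r/sin(θ/2) = 9.597059/sin(75.6890°) = 9.904408
C = V + |VC|·bis = (-3.8656,-19.0719)
T_A = V + ((C−V)·d_A)·d_A = V + 2.4482·d_A = (4.1571,-13.8050)
T_B = V + ((C−V)·d_B)·d_B = V + 2.4482·d_B = (5.6997,-18.2917)
sweep = 180° − θ = 28.6219°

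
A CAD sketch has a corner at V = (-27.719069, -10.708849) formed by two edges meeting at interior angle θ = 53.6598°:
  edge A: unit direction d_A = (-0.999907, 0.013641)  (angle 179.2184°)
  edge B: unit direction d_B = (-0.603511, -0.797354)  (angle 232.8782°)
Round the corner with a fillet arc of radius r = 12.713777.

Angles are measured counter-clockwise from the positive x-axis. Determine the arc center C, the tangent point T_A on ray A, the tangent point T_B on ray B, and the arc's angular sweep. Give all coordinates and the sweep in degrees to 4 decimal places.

bisector direction at 206.0483° = (-0.898424,-0.439129)
center distance |VC| = r/sin(θ/2) = 12.713777/sin(26.8299°) = 28.168752
C = V + |VC|·bis = (-53.0266,-23.0786)
T_A = V + ((C−V)·d_A)·d_A = V + 25.1364·d_A = (-52.8531,-10.3660)
T_B = V + ((C−V)·d_B)·d_B = V + 25.1364·d_B = (-42.8892,-30.7515)
sweep = 180° − θ = 126.3402°

center=(-53.0266,-23.0786) T_A=(-52.8531,-10.3660) T_B=(-42.8892,-30.7515) sweep=126.3402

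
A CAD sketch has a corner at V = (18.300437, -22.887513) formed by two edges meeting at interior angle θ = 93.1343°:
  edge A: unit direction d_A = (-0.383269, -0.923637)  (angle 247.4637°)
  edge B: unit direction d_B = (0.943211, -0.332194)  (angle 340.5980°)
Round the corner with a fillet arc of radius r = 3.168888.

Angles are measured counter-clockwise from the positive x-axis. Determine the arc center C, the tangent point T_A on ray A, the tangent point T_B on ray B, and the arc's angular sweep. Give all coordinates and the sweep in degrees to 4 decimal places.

bisector direction at 294.0308° = (0.407228,-0.913326)
center distance |VC| = r/sin(θ/2) = 3.168888/sin(46.5671°) = 4.363774
C = V + |VC|·bis = (20.0775,-26.8731)
T_A = V + ((C−V)·d_A)·d_A = V + 3.0001·d_A = (17.1506,-25.6585)
T_B = V + ((C−V)·d_B)·d_B = V + 3.0001·d_B = (21.1302,-23.8841)
sweep = 180° − θ = 86.8657°

center=(20.0775,-26.8731) T_A=(17.1506,-25.6585) T_B=(21.1302,-23.8841) sweep=86.8657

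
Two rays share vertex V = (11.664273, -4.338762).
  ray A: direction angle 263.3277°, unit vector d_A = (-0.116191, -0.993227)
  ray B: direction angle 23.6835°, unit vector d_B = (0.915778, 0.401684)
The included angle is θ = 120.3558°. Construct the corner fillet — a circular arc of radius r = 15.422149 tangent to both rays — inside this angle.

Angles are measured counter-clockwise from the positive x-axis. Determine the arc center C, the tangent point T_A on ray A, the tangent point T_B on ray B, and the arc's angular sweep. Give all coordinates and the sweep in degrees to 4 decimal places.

bisector direction at 323.5056° = (0.803915,-0.594744)
center distance |VC| = r/sin(θ/2) = 15.422149/sin(60.1779°) = 17.776183
C = V + |VC|·bis = (25.9548,-14.9110)
T_A = V + ((C−V)·d_A)·d_A = V + 8.8402·d_A = (10.6371,-13.1191)
T_B = V + ((C−V)·d_B)·d_B = V + 8.8402·d_B = (19.7600,-0.7878)
sweep = 180° − θ = 59.6442°

center=(25.9548,-14.9110) T_A=(10.6371,-13.1191) T_B=(19.7600,-0.7878) sweep=59.6442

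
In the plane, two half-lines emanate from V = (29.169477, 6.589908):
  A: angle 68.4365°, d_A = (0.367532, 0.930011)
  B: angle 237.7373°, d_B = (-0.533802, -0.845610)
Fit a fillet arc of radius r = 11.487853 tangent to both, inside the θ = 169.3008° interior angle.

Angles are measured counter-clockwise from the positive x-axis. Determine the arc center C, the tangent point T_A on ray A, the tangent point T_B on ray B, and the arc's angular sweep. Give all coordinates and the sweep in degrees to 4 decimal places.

center=(18.8810,11.8125) T_A=(29.5648,7.5903) T_B=(28.5953,5.6803) sweep=10.6992

bisector direction at 153.0869° = (-0.891694,0.452639)
center distance |VC| = r/sin(θ/2) = 11.487853/sin(84.6504°) = 11.538109
C = V + |VC|·bis = (18.8810,11.8125)
T_A = V + ((C−V)·d_A)·d_A = V + 1.0757·d_A = (29.5648,7.5903)
T_B = V + ((C−V)·d_B)·d_B = V + 1.0757·d_B = (28.5953,5.6803)
sweep = 180° − θ = 10.6992°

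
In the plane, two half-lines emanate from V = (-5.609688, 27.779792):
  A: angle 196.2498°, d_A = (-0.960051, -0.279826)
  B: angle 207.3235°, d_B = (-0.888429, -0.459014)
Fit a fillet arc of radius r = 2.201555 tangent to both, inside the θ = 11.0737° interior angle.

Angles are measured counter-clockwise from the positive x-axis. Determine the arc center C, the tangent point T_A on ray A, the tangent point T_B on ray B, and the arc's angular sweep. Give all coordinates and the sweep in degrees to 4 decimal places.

bisector direction at 201.7867° = (-0.928572,-0.371151)
center distance |VC| = r/sin(θ/2) = 2.201555/sin(5.5369°) = 22.817369
C = V + |VC|·bis = (-26.7973,19.3111)
T_A = V + ((C−V)·d_A)·d_A = V + 22.7109·d_A = (-27.4133,21.4247)
T_B = V + ((C−V)·d_B)·d_B = V + 22.7109·d_B = (-25.7867,17.3552)
sweep = 180° − θ = 168.9263°

center=(-26.7973,19.3111) T_A=(-27.4133,21.4247) T_B=(-25.7867,17.3552) sweep=168.9263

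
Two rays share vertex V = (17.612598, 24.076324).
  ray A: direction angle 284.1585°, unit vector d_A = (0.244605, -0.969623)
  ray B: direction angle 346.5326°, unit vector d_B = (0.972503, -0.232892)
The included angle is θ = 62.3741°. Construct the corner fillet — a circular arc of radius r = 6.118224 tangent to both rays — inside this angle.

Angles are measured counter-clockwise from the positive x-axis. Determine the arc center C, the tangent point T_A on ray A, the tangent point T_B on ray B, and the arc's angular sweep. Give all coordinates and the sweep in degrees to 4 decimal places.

center=(26.0173,15.7724) T_A=(20.0850,14.2758) T_B=(27.4422,21.7224) sweep=117.6259

bisector direction at 315.3456° = (0.711358,-0.702829)
center distance |VC| = r/sin(θ/2) = 6.118224/sin(31.1870°) = 11.815037
C = V + |VC|·bis = (26.0173,15.7724)
T_A = V + ((C−V)·d_A)·d_A = V + 10.1075·d_A = (20.0850,14.2758)
T_B = V + ((C−V)·d_B)·d_B = V + 10.1075·d_B = (27.4422,21.7224)
sweep = 180° − θ = 117.6259°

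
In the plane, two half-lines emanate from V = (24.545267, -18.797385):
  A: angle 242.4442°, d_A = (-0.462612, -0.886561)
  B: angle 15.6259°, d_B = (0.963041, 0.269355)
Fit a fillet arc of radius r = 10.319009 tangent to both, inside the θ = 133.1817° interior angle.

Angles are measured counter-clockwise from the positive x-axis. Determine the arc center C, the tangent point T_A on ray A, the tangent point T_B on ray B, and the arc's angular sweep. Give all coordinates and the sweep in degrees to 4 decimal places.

center=(31.6270,-27.5317) T_A=(22.4786,-22.7580) T_B=(28.8475,-17.5941) sweep=46.8183

bisector direction at 309.0351° = (0.629796,-0.776761)
center distance |VC| = r/sin(θ/2) = 10.319009/sin(66.5909°) = 11.244533
C = V + |VC|·bis = (31.6270,-27.5317)
T_A = V + ((C−V)·d_A)·d_A = V + 4.4674·d_A = (22.4786,-22.7580)
T_B = V + ((C−V)·d_B)·d_B = V + 4.4674·d_B = (28.8475,-17.5941)
sweep = 180° − θ = 46.8183°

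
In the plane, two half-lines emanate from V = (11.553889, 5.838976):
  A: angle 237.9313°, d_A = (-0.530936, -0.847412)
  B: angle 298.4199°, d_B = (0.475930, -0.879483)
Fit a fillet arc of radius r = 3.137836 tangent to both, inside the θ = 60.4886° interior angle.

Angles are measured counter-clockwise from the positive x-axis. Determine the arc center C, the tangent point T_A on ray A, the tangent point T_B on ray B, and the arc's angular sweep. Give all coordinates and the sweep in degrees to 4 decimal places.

center=(11.3556,-0.3876) T_A=(8.6965,1.2784) T_B=(14.1152,1.1058) sweep=119.5114

bisector direction at 268.1756° = (-0.031836,-0.999493)
center distance |VC| = r/sin(θ/2) = 3.137836/sin(30.2443°) = 6.229721
C = V + |VC|·bis = (11.3556,-0.3876)
T_A = V + ((C−V)·d_A)·d_A = V + 5.3818·d_A = (8.6965,1.2784)
T_B = V + ((C−V)·d_B)·d_B = V + 5.3818·d_B = (14.1152,1.1058)
sweep = 180° − θ = 119.5114°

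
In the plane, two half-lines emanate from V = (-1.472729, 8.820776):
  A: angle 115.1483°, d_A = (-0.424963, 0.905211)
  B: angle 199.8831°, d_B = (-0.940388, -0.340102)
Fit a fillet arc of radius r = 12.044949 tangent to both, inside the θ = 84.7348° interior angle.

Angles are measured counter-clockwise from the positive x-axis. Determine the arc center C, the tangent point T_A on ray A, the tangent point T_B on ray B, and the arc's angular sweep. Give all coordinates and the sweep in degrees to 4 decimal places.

bisector direction at 157.5157° = (-0.923984,0.382430)
center distance |VC| = r/sin(θ/2) = 12.044949/sin(42.3674°) = 17.873970
C = V + |VC|·bis = (-17.9880,15.6563)
T_A = V + ((C−V)·d_A)·d_A = V + 13.2060·d_A = (-7.0848,20.7750)
T_B = V + ((C−V)·d_B)·d_B = V + 13.2060·d_B = (-13.8915,4.3294)
sweep = 180° − θ = 95.2652°

center=(-17.9880,15.6563) T_A=(-7.0848,20.7750) T_B=(-13.8915,4.3294) sweep=95.2652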